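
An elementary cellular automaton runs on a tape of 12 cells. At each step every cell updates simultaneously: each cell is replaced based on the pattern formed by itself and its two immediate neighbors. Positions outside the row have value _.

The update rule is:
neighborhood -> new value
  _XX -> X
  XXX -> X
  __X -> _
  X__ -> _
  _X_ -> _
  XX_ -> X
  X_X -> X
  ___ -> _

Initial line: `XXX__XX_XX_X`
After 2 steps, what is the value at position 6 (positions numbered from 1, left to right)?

XXX__XXXXXX_
XXX__XXXXXX_
position 6 holds X

X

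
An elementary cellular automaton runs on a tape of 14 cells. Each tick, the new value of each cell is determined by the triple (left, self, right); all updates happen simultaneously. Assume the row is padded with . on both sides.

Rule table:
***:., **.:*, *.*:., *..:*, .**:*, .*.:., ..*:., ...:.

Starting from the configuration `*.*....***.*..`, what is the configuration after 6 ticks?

...*...*.*..*.
....*.....*..*
.....*.....*..
......*.....*.
.......*.....*
........*.....

........*.....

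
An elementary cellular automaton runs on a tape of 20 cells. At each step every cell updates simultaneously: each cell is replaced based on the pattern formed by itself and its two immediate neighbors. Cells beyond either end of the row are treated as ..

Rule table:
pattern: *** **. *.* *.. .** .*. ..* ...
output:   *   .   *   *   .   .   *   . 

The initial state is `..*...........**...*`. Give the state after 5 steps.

step 1: .*.*.........*..*.*.
step 2: *.*.*.......*.**.*.*
step 3: .*.*.*.....*.*..*.*.
step 4: *.*.*.*...*.*.**.*.*
step 5: .*.*.*.*.*.*.*..*.*.

.*.*.*.*.*.*.*..*.*.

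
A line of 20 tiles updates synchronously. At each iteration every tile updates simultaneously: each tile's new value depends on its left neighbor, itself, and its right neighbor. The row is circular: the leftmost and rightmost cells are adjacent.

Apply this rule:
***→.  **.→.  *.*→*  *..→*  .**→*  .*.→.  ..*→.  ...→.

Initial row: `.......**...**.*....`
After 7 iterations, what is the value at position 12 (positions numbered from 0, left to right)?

.......*.*..*.*.*...
........*.*..*.*.*..
.........*.*..*.*.*.
..........*.*..*.*.*
*..........*.*..*.*.
.*..........*.*..*.*
*.*..........*.*..*.
position 12 holds .

.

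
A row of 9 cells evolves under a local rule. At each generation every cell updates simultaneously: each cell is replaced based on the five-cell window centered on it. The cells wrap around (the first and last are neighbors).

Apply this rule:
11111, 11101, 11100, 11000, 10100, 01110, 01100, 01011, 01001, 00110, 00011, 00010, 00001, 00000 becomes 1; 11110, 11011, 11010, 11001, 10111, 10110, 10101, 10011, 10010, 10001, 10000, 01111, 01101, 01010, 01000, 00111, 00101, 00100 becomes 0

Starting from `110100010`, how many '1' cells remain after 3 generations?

3

000100101
001010001
100010010
count of 1: 3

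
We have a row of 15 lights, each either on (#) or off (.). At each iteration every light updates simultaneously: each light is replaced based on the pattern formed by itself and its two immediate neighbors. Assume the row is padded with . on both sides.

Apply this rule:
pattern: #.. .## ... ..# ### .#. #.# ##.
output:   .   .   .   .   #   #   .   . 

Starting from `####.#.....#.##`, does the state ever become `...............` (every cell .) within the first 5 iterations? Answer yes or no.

.##..#.....#...
.....#.....#...
.....#.....#...  (fixed point — unchanged through iteration 5)
iteration 5 is .....#.....#..., still not uniform .

no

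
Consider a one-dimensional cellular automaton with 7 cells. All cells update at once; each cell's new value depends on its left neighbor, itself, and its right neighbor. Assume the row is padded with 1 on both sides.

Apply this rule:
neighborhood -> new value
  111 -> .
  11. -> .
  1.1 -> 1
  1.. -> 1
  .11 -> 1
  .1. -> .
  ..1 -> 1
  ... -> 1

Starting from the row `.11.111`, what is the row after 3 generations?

11.11..
..11.11
111.11.

111.11.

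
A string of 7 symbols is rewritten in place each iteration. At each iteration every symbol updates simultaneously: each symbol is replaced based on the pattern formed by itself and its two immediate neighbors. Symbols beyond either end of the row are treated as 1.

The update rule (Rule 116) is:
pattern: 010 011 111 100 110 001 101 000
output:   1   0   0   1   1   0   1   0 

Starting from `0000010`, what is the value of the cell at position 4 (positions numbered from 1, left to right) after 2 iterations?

iteration 1: 1000011
iteration 2: 1100000
position 4 holds 0

0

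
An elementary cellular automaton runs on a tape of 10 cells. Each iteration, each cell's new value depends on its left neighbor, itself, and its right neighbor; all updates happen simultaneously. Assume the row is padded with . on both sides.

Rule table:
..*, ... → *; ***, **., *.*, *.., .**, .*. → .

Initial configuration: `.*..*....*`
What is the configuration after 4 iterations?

...*..*...

*..*..***.
..*..*....
**..*..***
...*..*...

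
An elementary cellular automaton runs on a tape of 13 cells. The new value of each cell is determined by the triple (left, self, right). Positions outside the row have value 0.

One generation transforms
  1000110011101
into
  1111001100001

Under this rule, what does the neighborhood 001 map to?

At position 3 the neighborhood is 001; the next row has 1 there.

1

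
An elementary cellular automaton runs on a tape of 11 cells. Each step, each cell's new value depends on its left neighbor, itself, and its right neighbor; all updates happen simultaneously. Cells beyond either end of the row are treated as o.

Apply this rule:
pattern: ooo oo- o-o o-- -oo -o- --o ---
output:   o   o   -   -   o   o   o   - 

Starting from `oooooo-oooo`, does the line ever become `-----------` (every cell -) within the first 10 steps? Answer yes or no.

oooooo-oooo  (fixed point — unchanged through step 10)
step 10 is oooooo-oooo, still not uniform -

no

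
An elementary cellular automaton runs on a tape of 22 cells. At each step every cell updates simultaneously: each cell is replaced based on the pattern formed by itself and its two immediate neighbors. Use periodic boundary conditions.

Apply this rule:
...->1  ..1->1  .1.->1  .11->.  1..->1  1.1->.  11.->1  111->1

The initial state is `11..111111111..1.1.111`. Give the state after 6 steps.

step 1: 1111.11111111111.1..11
step 2: 1111..1111111111.111.1
step 3: 111111.111111111..11..
step 4: .11111..1111111111.111
step 5: ..111111.111111111..11
step 6: 11.11111..1111111111.1

11.11111..1111111111.1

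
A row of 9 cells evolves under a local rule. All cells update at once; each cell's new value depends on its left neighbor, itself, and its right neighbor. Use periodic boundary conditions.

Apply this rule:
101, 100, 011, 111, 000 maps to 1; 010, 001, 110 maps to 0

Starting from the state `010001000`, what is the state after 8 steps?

110101010

001100111
101010110
010101101
101011010
010110101
101101010
011010101
110101010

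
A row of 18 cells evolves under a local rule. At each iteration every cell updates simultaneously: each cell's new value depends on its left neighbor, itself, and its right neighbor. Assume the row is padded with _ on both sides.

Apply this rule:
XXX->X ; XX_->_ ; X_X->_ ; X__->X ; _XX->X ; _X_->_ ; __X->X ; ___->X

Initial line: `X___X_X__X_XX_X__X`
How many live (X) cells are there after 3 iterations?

9

_XXX___XX__X___XX_
XXX_XXXX_XX_XXXX_X
XX__XXX__X__XXX___
count of X: 9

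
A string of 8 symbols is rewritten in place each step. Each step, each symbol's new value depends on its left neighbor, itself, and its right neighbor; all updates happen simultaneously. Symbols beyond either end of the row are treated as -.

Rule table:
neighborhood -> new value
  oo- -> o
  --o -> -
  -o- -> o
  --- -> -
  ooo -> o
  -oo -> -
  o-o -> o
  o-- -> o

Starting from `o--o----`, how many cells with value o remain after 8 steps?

1

oo-oo---
-oo-oo--
--oo-oo-
---oo-oo
----oo-o
-----ooo
------oo
-------o
count of o: 1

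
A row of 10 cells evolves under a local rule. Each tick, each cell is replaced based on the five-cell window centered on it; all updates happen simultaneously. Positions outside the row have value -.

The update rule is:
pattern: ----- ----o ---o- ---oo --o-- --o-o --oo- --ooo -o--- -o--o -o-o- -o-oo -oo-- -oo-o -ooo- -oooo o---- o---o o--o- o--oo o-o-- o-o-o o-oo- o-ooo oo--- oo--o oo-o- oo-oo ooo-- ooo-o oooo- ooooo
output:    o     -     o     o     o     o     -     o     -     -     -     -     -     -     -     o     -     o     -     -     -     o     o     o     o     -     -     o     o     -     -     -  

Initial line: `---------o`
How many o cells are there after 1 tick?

ooooooo-oo
count of o: 9

9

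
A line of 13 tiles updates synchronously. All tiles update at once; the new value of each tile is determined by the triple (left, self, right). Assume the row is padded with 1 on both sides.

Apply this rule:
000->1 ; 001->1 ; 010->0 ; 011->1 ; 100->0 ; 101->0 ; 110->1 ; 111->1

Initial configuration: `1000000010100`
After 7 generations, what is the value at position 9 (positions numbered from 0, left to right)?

1

1011111100001
1011111101111
1011111101111  (fixed point — unchanged through generation 7)
position 9 holds 1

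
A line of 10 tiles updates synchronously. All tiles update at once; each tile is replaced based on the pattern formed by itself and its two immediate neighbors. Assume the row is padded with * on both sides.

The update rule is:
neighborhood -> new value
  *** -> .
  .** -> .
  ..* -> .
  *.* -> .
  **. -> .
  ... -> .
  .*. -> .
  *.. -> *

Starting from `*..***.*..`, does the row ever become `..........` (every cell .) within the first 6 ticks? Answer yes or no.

tick 1: .*......*.
tick 2: ..*.......
tick 3: *..*......
tick 4: .*..*.....
tick 5: ..*..*....
tick 6: *..*..*...
tick 6 is *..*..*..., still not uniform .

no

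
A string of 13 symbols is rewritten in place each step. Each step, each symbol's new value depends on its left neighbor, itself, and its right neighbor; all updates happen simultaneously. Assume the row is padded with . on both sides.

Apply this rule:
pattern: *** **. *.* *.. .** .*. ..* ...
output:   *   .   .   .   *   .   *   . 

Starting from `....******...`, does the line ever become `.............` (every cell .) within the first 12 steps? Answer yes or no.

yes

...******....
..******.....
.******......
******.......
*****........
****.........
***..........
**...........
*............
.............
all cells are . at step 10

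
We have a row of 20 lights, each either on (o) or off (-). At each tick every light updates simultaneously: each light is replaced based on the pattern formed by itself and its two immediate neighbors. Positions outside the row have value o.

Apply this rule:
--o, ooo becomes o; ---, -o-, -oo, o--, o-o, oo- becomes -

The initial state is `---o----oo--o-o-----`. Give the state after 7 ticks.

-o---o-------o--o--o

--o----o---o-------o
-o----o---o-------o-
-----o---o-------o--
----o---o-------o--o
---o---o-------o--o-
--o---o-------o--o--
-o---o-------o--o--o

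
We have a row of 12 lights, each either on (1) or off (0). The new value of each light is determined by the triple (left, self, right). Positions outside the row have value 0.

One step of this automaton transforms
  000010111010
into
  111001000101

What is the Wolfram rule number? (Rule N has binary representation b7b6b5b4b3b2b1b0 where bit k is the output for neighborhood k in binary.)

49

position 7: 111 → 0  (bit 7 = 0)
position 8: 110 → 0  (bit 6 = 0)
position 5: 101 → 1  (bit 5 = 1)
position 11: 100 → 1  (bit 4 = 1)
position 6: 011 → 0  (bit 3 = 0)
position 4: 010 → 0  (bit 2 = 0)
position 3: 001 → 0  (bit 1 = 0)
position 0: 000 → 1  (bit 0 = 1)
bits b7..b0 = 00110001 = 49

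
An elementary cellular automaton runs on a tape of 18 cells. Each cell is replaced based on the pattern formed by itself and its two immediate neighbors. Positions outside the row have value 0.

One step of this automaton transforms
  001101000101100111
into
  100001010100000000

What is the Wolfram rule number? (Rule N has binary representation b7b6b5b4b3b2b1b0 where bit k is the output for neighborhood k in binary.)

position 16: 111 → 0  (bit 7 = 0)
position 3: 110 → 0  (bit 6 = 0)
position 4: 101 → 0  (bit 5 = 0)
position 6: 100 → 0  (bit 4 = 0)
position 2: 011 → 0  (bit 3 = 0)
position 5: 010 → 1  (bit 2 = 1)
position 1: 001 → 0  (bit 1 = 0)
position 0: 000 → 1  (bit 0 = 1)
bits b7..b0 = 00000101 = 5

5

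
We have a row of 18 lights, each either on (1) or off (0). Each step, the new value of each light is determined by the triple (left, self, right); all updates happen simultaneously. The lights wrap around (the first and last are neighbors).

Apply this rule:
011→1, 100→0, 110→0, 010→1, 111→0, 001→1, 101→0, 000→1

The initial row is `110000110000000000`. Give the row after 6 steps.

000000110000110000

100111100111111111
001100001100000000
111001111001111111
000011000011000000
111110011110011111
000000110000110000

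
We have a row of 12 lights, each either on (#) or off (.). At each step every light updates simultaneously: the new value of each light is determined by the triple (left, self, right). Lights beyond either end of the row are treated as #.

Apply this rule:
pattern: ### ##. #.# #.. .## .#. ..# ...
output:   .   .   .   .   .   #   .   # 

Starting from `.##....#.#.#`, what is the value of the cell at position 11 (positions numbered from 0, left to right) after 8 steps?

....##.#.#..
.##....#.#..
....##.#.#..  (repeats step 1; period 2)
step 8: .##....#.#..
position 11 holds .

.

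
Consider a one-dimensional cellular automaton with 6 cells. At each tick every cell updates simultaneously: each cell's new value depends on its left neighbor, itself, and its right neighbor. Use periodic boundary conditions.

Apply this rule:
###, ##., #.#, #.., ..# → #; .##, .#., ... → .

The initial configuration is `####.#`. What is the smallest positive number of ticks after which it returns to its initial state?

#####.
.#####
#.####
##.###
###.##
####.#

6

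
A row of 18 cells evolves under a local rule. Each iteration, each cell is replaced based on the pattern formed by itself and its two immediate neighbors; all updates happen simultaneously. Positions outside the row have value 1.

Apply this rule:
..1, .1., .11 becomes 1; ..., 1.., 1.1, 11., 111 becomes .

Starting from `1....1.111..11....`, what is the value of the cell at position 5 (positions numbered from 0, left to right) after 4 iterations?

1

....11.1...11....1
...11..1..11....11
..11..11.11....11.
.11..11..1....11..
position 5 holds 1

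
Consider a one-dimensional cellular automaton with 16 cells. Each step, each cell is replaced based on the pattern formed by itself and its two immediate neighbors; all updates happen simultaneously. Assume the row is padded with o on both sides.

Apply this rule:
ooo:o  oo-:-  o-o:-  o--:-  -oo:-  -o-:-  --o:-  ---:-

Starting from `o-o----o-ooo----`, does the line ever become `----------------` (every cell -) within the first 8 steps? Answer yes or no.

step 1: ----------o-----
step 2: ----------------
all cells are - at step 2

yes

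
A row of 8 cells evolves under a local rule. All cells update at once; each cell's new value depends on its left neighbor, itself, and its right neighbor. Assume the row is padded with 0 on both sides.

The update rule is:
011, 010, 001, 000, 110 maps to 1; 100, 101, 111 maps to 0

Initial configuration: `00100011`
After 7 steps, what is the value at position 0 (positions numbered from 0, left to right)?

1

step 1: 11101111
step 2: 10101001
step 3: 10101011
step 4: 10101011  (fixed point — unchanged through step 7)
position 0 holds 1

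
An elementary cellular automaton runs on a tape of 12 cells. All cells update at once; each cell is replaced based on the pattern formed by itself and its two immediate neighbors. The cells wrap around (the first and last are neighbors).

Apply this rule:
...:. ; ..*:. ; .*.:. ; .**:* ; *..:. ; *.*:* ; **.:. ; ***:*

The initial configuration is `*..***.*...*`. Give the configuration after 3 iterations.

....*.......

...**.*....*
...*.*......
....*.......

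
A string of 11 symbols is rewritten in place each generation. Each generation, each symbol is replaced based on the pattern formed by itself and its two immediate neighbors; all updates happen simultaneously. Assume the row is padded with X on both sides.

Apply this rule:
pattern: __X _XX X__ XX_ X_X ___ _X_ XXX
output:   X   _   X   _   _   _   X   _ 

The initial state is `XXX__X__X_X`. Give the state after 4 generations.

XX__X__XXXX

___XXXXXX__
X_X______XX
__XX____X__
XX__X__XXXX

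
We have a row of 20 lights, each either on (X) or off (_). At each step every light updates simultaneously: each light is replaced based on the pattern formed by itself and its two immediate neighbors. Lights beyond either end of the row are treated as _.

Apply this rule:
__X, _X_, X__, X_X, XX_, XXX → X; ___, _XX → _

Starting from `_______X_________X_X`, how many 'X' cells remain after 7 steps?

step 1: ______XXX_______XXXX
step 2: _____X_XXX_____X_XXX
step 3: ____XXX_XXX___XXX_XX
step 4: ___X_XXX_XXX_X_XXX_X
step 5: __XXX_XXX_XXXXX_XXXX
step 6: _X_XXX_XXX_XXXXX_XXX
step 7: XXX_XXX_XXX_XXXXX_XX
count of X: 16

16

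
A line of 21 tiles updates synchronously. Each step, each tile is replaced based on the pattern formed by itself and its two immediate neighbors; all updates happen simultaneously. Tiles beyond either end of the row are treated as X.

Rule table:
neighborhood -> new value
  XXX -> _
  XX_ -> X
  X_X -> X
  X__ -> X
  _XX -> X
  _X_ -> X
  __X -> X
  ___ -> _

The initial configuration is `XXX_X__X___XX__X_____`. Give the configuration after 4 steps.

__XXXXXXX_XXXXXXX___X
XXX_____XXX_____XX_XX
__XX___XX_XX___XXXXX_
XXXXX_XXXXXXX_XX___XX

XXXXX_XXXXXXX_XX___XX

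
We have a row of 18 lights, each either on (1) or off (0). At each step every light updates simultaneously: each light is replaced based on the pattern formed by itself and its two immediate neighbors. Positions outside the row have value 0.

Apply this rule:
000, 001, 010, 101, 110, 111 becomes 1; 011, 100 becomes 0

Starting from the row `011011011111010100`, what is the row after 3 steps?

101101101111111101
110110110111111111
011011011011111111

011011011011111111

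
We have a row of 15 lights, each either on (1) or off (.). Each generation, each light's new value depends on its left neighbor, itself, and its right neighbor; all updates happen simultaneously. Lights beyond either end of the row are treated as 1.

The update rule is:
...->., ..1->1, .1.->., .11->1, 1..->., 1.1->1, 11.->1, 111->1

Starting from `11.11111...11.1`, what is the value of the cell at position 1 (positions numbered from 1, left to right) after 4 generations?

11111111..11111
11111111.111111
111111111111111
111111111111111
position 1 holds 1

1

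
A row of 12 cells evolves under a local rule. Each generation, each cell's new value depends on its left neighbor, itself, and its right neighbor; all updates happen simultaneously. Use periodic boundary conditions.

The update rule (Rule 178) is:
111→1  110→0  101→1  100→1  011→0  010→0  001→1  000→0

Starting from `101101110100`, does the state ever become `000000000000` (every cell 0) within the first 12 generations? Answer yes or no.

no

010010101011
101101010100
010010101011  (repeats generation 1; period 2)
generation 12: 101101010100
generation 12 is 101101010100, still not uniform 0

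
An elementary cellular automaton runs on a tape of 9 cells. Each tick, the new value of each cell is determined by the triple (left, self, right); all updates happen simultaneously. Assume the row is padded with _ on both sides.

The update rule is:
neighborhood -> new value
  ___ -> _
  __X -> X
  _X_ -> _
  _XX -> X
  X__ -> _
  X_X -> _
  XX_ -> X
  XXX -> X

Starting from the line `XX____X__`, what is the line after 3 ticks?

tick 1: XX___X___
tick 2: XX__X____
tick 3: XX_X_____

XX_X_____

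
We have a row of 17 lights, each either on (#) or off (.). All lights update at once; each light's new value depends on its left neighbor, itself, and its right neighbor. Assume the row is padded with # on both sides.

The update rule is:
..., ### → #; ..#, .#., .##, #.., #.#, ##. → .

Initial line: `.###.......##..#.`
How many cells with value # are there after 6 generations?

9

..#..#####.......
......###..#####.
.####..#....###..
..##.....##..#...
.....###.......#.
.###..#..#####...
count of #: 9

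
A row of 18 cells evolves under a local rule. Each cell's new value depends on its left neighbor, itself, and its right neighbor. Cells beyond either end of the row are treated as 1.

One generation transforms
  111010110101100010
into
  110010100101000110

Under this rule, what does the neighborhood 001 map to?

At position 15 the neighborhood is 001; the next row has 1 there.

1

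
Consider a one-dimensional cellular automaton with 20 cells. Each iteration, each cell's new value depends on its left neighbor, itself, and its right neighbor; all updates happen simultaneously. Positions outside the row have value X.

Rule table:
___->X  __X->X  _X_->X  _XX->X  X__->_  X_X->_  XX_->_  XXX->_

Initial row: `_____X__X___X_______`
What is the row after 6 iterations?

_XXXXX_XX_XXX_XXXXXX
_X_____X__X___X_____
_X_XXXXX_XX_XXX_XXXX
_X_X_____X__X___X___
_X_X_XXXXX_XX_XXX_XX
_X_X_X_____X__X___X_

_X_X_X_____X__X___X_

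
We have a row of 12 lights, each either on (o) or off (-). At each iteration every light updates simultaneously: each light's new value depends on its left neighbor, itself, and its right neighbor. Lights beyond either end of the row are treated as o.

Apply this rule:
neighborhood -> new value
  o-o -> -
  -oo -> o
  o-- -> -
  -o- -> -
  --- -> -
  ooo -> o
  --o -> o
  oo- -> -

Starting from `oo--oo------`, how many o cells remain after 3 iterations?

o--oo------o
--oo------oo
-oo------ooo
count of o: 5

5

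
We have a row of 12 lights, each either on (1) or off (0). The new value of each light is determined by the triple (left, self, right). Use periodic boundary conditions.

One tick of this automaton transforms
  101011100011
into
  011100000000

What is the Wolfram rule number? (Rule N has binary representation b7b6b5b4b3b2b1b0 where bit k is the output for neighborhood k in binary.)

position 5: 111 → 0  (bit 7 = 0)
position 0: 110 → 0  (bit 6 = 0)
position 1: 101 → 1  (bit 5 = 1)
position 7: 100 → 0  (bit 4 = 0)
position 4: 011 → 0  (bit 3 = 0)
position 2: 010 → 1  (bit 2 = 1)
position 9: 001 → 0  (bit 1 = 0)
position 8: 000 → 0  (bit 0 = 0)
bits b7..b0 = 00100100 = 36

36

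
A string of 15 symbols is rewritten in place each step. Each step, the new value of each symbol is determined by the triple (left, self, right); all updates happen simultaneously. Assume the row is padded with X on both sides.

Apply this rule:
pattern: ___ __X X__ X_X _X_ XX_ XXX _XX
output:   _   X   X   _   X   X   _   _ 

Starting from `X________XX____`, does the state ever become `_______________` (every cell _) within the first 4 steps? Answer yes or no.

no

step 1: XX______X_XX__X
step 2: _XX____XX__XXX_
step 3: __XX__X_XXX__X_
step 4: XX_XXXX___XXXX_
step 4 is XX_XXXX___XXXX_, still not uniform _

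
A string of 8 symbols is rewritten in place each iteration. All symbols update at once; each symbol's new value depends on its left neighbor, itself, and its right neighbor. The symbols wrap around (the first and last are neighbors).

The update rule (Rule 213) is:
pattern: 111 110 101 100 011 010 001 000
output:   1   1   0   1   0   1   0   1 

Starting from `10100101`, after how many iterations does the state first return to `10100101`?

iteration 1: 10110100
iteration 2: 10010110
iteration 3: 11010010
iteration 4: 01011010
iteration 5: 01001011
iteration 6: 01101001
iteration 7: 00101101
iteration 8: 10100101

8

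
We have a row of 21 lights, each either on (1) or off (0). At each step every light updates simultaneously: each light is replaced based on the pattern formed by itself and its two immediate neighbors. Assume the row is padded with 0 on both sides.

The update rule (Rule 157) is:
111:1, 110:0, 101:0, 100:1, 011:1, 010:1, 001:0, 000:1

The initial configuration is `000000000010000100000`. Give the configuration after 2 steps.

111111111011110111111
111111110011100111110

111111110011100111110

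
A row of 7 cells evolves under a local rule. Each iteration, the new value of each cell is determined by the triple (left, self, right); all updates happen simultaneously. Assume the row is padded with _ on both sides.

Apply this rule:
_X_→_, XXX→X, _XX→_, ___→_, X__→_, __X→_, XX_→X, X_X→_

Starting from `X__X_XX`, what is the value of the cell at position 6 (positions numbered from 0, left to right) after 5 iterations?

_

______X
_______
_______  (fixed point — unchanged through iteration 5)
position 6 holds _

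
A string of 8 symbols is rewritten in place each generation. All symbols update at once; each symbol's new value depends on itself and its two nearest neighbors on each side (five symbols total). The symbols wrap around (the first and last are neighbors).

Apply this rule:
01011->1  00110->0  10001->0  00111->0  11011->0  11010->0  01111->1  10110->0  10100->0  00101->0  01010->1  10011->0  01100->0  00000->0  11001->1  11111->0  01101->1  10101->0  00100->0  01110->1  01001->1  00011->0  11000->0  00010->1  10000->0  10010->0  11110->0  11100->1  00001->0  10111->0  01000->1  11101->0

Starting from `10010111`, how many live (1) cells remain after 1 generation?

4

11001010
count of 1: 4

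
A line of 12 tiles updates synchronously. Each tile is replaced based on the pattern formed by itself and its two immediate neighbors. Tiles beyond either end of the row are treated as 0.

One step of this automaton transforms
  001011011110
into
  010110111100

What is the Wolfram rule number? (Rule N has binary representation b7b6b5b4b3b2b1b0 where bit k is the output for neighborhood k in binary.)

170

position 8: 111 → 1  (bit 7 = 1)
position 5: 110 → 0  (bit 6 = 0)
position 3: 101 → 1  (bit 5 = 1)
position 11: 100 → 0  (bit 4 = 0)
position 4: 011 → 1  (bit 3 = 1)
position 2: 010 → 0  (bit 2 = 0)
position 1: 001 → 1  (bit 1 = 1)
position 0: 000 → 0  (bit 0 = 0)
bits b7..b0 = 10101010 = 170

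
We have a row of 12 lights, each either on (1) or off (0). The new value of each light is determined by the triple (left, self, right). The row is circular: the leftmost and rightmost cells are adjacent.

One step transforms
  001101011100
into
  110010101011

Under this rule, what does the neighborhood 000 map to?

1

At position 0 the neighborhood is 000; the next row has 1 there.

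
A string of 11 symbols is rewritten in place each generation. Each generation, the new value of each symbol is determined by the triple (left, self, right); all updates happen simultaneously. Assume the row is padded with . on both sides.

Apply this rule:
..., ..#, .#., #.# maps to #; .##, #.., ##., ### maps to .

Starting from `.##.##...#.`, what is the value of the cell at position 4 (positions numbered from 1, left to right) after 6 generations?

.

#..#...###.
#.##.##....
##..#...###
...##.##...
###..#...##
....##.##..
position 4 holds .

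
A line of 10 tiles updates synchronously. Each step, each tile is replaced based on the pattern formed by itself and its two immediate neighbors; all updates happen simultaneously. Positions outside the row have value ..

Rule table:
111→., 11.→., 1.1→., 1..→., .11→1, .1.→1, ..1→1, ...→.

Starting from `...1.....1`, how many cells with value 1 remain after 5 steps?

..11....11
.11....11.
11....11..
1....11...
1...11....
count of 1: 3

3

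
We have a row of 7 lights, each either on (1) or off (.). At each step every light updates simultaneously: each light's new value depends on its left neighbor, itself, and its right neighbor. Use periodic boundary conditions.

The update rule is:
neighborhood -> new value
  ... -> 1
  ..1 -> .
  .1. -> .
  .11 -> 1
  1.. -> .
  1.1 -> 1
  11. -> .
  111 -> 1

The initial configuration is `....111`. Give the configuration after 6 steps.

..1.111

.11.11.
.1.11..
..11..1
..1....
1...111
..1.111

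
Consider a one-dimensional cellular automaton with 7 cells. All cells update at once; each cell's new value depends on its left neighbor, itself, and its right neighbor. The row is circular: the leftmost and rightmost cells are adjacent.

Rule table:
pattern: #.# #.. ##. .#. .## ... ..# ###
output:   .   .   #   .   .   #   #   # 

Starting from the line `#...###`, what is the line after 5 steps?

####..#

#.##.##
#..#..#
#.#..#.
....#..
####..#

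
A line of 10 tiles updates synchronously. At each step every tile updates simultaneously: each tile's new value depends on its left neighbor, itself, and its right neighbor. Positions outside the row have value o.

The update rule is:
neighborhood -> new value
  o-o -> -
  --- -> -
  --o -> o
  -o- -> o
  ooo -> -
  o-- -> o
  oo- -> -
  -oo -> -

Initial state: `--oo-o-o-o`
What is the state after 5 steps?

o-ooo---o-

step 1: oo---o-o--
step 2: --o-oo-ooo
step 3: ooo-------
step 4: ---o-----o
step 5: o-ooo---o-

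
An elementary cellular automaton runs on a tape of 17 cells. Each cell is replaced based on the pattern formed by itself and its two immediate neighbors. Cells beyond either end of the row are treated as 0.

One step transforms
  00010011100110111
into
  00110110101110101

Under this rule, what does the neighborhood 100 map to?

At position 4 the neighborhood is 100; the next row has 0 there.

0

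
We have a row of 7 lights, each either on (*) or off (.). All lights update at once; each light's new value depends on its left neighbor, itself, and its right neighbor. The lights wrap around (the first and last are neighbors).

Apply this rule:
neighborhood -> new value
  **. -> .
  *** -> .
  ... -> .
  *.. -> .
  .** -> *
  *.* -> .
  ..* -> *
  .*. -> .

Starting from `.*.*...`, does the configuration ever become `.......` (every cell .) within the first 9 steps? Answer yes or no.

*......
......*
.....*.
....*..
...*...
..*....
.*.....
*......  (repeats step 1; period 7)
step 9: ......*
step 9 is ......*, still not uniform .

no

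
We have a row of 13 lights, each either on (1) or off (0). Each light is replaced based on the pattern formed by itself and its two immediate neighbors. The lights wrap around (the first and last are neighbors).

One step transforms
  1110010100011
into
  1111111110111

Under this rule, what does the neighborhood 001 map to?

1

At position 4 the neighborhood is 001; the next row has 1 there.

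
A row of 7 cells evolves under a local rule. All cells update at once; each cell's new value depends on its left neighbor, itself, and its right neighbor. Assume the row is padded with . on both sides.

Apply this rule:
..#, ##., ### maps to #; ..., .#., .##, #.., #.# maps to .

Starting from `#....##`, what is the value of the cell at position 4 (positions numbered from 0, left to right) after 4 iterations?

.

iteration 1: ....#.#
iteration 2: ...#...
iteration 3: ..#....
iteration 4: .#.....
position 4 holds .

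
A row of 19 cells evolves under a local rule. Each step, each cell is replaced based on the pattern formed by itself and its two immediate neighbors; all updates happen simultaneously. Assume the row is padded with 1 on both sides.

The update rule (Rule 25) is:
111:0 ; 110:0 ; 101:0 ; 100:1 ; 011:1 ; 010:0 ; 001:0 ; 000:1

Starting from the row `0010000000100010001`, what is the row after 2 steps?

0101000001010101001

1001111110011001101
0101000001010101001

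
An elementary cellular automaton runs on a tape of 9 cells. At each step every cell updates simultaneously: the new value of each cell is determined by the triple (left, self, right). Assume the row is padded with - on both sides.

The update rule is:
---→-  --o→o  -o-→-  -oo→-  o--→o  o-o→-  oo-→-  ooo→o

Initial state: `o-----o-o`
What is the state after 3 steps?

-o---o---
o-o-o-o--
-------o-

-------o-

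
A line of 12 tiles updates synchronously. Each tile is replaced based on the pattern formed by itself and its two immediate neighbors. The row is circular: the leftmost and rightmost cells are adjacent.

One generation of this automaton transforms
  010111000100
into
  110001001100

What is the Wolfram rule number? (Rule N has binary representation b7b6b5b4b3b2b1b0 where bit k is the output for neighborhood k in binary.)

position 4: 111 → 0  (bit 7 = 0)
position 5: 110 → 1  (bit 6 = 1)
position 2: 101 → 0  (bit 5 = 0)
position 6: 100 → 0  (bit 4 = 0)
position 3: 011 → 0  (bit 3 = 0)
position 1: 010 → 1  (bit 2 = 1)
position 0: 001 → 1  (bit 1 = 1)
position 7: 000 → 0  (bit 0 = 0)
bits b7..b0 = 01000110 = 70

70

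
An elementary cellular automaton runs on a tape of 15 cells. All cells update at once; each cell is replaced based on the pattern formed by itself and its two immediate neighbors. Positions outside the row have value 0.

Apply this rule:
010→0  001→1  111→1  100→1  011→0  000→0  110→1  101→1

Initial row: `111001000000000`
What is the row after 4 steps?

101011110100000

011110100000000
101111010000000
010111101000000
101011110100000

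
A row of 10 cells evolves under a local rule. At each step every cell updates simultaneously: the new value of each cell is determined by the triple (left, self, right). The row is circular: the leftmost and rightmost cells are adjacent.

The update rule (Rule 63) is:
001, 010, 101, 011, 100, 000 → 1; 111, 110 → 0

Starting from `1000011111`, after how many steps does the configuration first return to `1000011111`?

0111110000
1100001111
0011111000
1110000111
0001111100
1111000011
0000111110
1111100001
0000011111
1111110000
1000001111
0111111000
1100000111
0011111100
1110000011
0001111110
1111000001
0000111111
1111100000
1000011111

20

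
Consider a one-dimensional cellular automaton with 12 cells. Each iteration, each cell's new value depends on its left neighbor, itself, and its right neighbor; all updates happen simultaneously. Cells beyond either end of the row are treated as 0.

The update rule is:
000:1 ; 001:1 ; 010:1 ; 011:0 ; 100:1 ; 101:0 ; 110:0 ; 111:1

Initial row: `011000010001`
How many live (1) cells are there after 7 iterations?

8

iteration 1: 100111111111
iteration 2: 111011111110
iteration 3: 010001111101
iteration 4: 111110111001
iteration 5: 011100010111
iteration 6: 101011110010
iteration 7: 101001101111
count of 1: 8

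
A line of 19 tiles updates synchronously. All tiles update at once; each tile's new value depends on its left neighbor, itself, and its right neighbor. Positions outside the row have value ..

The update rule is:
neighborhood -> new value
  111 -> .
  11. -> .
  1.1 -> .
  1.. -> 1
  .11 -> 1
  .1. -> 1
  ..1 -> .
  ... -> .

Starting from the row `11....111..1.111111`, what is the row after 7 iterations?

1.1.1.1..1.1.1.1.1.

1.1...1..1.1.1.....
1.11..11.1.1.11....
1.1.1.1..1.1.1.1...
1.1.1.11.1.1.1.11..
1.1.1.1..1.1.1.1.1.
1.1.1.11.1.1.1.1.11
1.1.1.1..1.1.1.1.1.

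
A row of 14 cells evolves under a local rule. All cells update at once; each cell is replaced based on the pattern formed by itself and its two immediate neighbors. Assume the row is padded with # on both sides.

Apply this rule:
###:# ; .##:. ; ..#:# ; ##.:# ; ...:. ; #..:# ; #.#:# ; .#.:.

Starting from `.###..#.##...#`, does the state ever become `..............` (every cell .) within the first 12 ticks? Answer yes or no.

no

#.####.#.##.#.
##.####.#.##.#
###.####.#.##.
####.####.#.##
#####.####.#.#
######.####.#.
#######.####.#
########.####.
#########.####
##########.###
###########.##
############.#
tick 12 is ############.#, still not uniform .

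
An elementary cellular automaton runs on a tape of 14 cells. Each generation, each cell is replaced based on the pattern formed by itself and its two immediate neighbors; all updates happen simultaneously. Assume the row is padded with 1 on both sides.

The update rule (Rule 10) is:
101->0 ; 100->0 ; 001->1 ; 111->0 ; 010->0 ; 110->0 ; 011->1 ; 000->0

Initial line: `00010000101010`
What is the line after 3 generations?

00100001000000
01000010000001
00000100000011

00000100000011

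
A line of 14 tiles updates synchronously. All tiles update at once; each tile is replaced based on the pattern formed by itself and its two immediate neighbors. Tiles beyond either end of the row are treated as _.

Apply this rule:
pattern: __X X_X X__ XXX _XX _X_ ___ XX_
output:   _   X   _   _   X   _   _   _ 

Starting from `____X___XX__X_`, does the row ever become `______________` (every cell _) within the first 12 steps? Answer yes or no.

step 1: ________X_____
step 2: ______________
all cells are _ at step 2

yes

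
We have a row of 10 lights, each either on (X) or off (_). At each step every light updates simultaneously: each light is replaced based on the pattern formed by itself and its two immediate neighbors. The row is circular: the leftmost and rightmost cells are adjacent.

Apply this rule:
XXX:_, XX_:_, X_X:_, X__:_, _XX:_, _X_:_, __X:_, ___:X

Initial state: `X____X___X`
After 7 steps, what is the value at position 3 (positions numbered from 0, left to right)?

X

step 1: __XX___X__
step 2: X____X___X  (repeats step 0; period 2)
step 7: __XX___X__
position 3 holds X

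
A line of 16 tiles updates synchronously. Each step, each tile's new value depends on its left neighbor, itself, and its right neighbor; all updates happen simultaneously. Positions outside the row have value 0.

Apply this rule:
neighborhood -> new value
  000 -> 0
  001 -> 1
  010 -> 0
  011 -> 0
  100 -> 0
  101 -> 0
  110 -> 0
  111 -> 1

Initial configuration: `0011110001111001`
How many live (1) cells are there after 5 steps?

2

0101100010110010
1000000100000100
0000001000001000
0000010000010000
0000100000100000
count of 1: 2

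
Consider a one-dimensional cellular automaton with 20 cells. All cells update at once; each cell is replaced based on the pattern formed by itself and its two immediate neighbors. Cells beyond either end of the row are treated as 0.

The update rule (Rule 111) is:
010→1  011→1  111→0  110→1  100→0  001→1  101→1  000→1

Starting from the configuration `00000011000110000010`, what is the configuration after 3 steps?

10111111010110101110

11111111011110111110
10000001110011100010
10111111010110101110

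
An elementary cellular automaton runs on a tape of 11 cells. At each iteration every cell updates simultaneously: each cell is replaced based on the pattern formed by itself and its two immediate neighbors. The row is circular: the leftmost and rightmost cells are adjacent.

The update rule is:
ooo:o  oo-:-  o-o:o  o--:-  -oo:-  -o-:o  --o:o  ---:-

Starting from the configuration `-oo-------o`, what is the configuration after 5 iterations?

o--------oo
--------o-o
-------oooo
------o-oo-
-----ooo---

-----ooo---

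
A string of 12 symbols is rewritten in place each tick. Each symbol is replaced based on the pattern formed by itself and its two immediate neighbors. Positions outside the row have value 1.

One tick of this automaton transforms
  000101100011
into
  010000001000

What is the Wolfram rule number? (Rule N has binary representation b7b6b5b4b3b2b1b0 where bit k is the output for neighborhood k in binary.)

position 11: 111 → 0  (bit 7 = 0)
position 6: 110 → 0  (bit 6 = 0)
position 4: 101 → 0  (bit 5 = 0)
position 0: 100 → 0  (bit 4 = 0)
position 5: 011 → 0  (bit 3 = 0)
position 3: 010 → 0  (bit 2 = 0)
position 2: 001 → 0  (bit 1 = 0)
position 1: 000 → 1  (bit 0 = 1)
bits b7..b0 = 00000001 = 1

1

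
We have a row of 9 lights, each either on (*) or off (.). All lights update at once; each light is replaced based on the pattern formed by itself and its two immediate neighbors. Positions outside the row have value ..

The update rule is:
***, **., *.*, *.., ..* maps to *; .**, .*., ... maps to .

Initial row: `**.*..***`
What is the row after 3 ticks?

.**.**.**
*.**.**.*
.*.**.**.

.*.**.**.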